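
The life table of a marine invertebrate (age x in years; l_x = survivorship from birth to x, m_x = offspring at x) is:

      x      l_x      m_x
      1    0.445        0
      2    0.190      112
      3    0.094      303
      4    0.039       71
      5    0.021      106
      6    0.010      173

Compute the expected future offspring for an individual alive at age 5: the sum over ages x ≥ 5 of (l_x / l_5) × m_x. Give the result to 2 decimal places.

188.38

l_5 = 0.021. Conditional survival from age 5 to x is l_x / l_5.
  x=5: (0.021/0.021) × 106 = 106.0000
  x=6: (0.010/0.021) × 173 = 82.3810
Sum = 106.0000 + 82.3810 = 188.3810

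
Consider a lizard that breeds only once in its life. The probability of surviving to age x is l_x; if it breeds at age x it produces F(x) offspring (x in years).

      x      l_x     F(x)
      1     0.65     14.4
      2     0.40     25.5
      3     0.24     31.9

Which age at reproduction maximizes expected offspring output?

2

Expected offspring if breeding at age x = l_x × F(x):
  age 1: 0.65 × 14.4 = 9.360
  age 2: 0.40 × 25.5 = 10.200
  age 3: 0.24 × 31.9 = 7.656
Maximum at age 2 (10.200).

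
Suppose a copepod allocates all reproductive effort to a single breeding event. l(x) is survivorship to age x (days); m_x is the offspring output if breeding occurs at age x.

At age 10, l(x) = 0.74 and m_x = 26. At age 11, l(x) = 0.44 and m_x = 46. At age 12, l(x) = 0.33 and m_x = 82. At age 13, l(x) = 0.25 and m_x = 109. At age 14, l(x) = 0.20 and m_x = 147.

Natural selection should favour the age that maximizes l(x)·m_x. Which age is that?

14

Expected offspring if breeding at age x = l(x) × m_x:
  age 10: 0.74 × 26 = 19.240
  age 11: 0.44 × 46 = 20.240
  age 12: 0.33 × 82 = 27.060
  age 13: 0.25 × 109 = 27.250
  age 14: 0.20 × 147 = 29.400
Maximum at age 14 (29.400).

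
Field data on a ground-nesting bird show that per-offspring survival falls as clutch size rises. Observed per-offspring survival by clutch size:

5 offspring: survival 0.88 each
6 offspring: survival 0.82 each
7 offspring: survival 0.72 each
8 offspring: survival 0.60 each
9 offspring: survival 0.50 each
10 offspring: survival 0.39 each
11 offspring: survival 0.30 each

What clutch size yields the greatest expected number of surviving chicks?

7

Expected surviving chicks = c × s(c):
  c=5: 5 × 0.88 = 4.400
  c=6: 6 × 0.82 = 4.920
  c=7: 7 × 0.72 = 5.040
  c=8: 8 × 0.60 = 4.800
  c=9: 9 × 0.50 = 4.500
  c=10: 10 × 0.39 = 3.900
  c=11: 11 × 0.30 = 3.300
Maximum at c = 7 (5.040 surviving chicks).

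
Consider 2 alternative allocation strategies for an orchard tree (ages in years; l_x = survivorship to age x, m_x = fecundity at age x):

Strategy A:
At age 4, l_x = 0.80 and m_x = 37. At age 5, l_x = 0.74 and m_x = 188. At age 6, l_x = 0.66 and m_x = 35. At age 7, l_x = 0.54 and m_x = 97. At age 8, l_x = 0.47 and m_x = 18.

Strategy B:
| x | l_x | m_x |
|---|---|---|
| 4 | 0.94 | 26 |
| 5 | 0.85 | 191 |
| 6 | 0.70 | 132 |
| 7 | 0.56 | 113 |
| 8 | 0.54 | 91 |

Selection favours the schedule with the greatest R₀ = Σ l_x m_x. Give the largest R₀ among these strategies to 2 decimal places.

391.61

Strategy A: R₀ = 0.80×37 + 0.74×188 + 0.66×35 + 0.54×97 + 0.47×18 = 252.6600
Strategy B: R₀ = 0.94×26 + 0.85×191 + 0.70×132 + 0.56×113 + 0.54×91 = 391.6100
Highest R₀: strategy B with 391.6100.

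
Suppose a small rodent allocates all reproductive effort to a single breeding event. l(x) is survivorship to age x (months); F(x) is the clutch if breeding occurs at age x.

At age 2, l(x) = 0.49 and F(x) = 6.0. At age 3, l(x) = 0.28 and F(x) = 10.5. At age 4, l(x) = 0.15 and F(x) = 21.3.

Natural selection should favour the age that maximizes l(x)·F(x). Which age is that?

4

Expected offspring if breeding at age x = l(x) × F(x):
  age 2: 0.49 × 6.0 = 2.940
  age 3: 0.28 × 10.5 = 2.940
  age 4: 0.15 × 21.3 = 3.195
Maximum at age 4 (3.195).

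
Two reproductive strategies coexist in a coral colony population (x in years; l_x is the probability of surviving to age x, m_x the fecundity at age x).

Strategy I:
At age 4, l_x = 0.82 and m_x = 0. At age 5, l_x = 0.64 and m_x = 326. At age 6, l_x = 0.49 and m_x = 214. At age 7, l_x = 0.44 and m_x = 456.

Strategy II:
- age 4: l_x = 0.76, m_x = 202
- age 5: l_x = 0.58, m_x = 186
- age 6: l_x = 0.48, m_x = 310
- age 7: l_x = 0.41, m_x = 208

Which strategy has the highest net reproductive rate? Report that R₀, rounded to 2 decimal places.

514.14

Strategy I: R₀ = 0.82×0 + 0.64×326 + 0.49×214 + 0.44×456 = 514.1400
Strategy II: R₀ = 0.76×202 + 0.58×186 + 0.48×310 + 0.41×208 = 495.4800
Highest R₀: strategy I with 514.1400.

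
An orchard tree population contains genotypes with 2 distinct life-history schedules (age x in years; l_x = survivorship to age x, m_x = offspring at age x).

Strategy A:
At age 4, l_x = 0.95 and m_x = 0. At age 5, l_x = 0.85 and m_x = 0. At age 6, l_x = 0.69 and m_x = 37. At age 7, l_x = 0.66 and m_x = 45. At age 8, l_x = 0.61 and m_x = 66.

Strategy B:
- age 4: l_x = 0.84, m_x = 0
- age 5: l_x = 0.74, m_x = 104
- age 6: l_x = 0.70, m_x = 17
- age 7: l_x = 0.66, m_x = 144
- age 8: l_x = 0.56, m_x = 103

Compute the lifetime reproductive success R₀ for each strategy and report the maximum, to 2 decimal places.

241.58

Strategy A: R₀ = 0.95×0 + 0.85×0 + 0.69×37 + 0.66×45 + 0.61×66 = 95.4900
Strategy B: R₀ = 0.84×0 + 0.74×104 + 0.70×17 + 0.66×144 + 0.56×103 = 241.5800
Highest R₀: strategy B with 241.5800.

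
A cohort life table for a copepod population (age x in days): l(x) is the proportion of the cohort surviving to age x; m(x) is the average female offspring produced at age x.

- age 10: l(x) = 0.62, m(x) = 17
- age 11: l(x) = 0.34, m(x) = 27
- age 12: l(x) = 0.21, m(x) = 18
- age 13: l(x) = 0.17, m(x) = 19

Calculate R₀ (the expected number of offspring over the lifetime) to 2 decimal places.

R₀ = Σ l(x) m(x):
  age 10: 0.62 × 17 = 10.5400
  age 11: 0.34 × 27 = 9.1800
  age 12: 0.21 × 18 = 3.7800
  age 13: 0.17 × 19 = 3.2300
R₀ = 10.5400 + 9.1800 + 3.7800 + 3.2300 = 26.7300

26.73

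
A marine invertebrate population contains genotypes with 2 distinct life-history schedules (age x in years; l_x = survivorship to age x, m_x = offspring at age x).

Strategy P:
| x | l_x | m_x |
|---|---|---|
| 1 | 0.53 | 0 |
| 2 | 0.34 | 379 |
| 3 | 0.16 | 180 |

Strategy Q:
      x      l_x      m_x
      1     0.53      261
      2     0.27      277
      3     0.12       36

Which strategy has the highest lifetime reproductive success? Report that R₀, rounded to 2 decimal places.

Strategy P: R₀ = 0.53×0 + 0.34×379 + 0.16×180 = 157.6600
Strategy Q: R₀ = 0.53×261 + 0.27×277 + 0.12×36 = 217.4400
Highest R₀: strategy Q with 217.4400.

217.44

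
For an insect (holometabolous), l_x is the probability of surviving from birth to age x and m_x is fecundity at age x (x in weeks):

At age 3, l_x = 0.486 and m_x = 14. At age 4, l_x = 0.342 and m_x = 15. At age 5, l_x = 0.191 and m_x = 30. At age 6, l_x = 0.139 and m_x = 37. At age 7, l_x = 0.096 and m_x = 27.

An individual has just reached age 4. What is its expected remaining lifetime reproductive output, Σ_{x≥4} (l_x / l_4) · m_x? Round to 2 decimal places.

l_4 = 0.342. Conditional survival from age 4 to x is l_x / l_4.
  x=4: (0.342/0.342) × 15 = 15.0000
  x=5: (0.191/0.342) × 30 = 16.7544
  x=6: (0.139/0.342) × 37 = 15.0380
  x=7: (0.096/0.342) × 27 = 7.5789
Sum = 15.0000 + 16.7544 + 15.0380 + 7.5789 = 54.3713

54.37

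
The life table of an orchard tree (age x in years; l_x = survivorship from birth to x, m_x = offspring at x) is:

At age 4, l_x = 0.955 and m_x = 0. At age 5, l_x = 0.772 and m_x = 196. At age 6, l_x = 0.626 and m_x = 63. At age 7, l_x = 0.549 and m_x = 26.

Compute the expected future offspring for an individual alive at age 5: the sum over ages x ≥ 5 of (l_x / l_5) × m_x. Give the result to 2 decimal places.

l_5 = 0.772. Conditional survival from age 5 to x is l_x / l_5.
  x=5: (0.772/0.772) × 196 = 196.0000
  x=6: (0.626/0.772) × 63 = 51.0855
  x=7: (0.549/0.772) × 26 = 18.4896
Sum = 196.0000 + 51.0855 + 18.4896 = 265.5751

265.58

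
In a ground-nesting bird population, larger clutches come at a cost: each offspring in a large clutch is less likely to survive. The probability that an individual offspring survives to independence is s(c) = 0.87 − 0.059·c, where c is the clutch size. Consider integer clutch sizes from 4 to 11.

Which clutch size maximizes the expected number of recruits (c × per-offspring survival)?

7

Expected recruits = c × s(c):
  c=4: 4 × 0.634 = 2.536
  c=5: 5 × 0.575 = 2.875
  c=6: 6 × 0.516 = 3.096
  c=7: 7 × 0.457 = 3.199
  c=8: 8 × 0.398 = 3.184
  c=9: 9 × 0.339 = 3.051
  c=10: 10 × 0.280 = 2.800
  c=11: 11 × 0.221 = 2.431
Maximum at c = 7 (3.199 recruits).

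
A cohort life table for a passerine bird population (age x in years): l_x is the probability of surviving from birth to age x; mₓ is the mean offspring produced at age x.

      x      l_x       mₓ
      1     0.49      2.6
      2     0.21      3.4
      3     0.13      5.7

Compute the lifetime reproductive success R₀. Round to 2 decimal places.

R₀ = Σ l_x mₓ:
  age 1: 0.49 × 2.6 = 1.2740
  age 2: 0.21 × 3.4 = 0.7140
  age 3: 0.13 × 5.7 = 0.7410
R₀ = 1.2740 + 0.7140 + 0.7410 = 2.7290

2.73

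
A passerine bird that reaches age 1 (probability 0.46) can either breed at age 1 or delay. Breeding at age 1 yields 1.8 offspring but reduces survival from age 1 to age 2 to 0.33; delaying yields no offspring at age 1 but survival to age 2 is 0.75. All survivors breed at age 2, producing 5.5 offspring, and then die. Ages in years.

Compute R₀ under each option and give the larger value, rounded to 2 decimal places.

1.90

breed at age 1: R₀ = 0.46 × (1.8 + 0.33 × 5.5) = 0.46 × 3.6150 = 1.6629
delay to age 2: R₀ = 0.46 × (0.75 × 5.5) = 0.46 × 4.1250 = 1.8975
Higher: delay to age 2 (1.8975).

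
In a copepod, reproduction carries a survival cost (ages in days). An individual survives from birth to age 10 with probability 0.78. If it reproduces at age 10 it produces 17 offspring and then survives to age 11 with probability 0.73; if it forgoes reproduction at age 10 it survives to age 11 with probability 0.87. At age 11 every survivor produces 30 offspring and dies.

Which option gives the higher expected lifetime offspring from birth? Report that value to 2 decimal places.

30.34

breed at age 10: R₀ = 0.78 × (17 + 0.73 × 30) = 0.78 × 38.9000 = 30.3420
delay to age 11: R₀ = 0.78 × (0.87 × 30) = 0.78 × 26.1000 = 20.3580
Higher: breed at age 10 (30.3420).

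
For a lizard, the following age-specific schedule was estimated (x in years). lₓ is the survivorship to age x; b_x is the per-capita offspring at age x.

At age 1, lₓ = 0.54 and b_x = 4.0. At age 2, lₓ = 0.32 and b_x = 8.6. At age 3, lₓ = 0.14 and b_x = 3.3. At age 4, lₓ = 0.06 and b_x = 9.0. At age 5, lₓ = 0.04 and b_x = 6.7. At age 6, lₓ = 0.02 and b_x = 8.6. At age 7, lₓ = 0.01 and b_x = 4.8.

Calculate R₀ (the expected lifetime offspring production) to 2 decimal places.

R₀ = Σ lₓ b_x:
  age 1: 0.54 × 4.0 = 2.1600
  age 2: 0.32 × 8.6 = 2.7520
  age 3: 0.14 × 3.3 = 0.4620
  age 4: 0.06 × 9.0 = 0.5400
  age 5: 0.04 × 6.7 = 0.2680
  age 6: 0.02 × 8.6 = 0.1720
  age 7: 0.01 × 4.8 = 0.0480
R₀ = 2.1600 + 2.7520 + 0.4620 + 0.5400 + 0.2680 + 0.1720 + 0.0480 = 6.4020

6.40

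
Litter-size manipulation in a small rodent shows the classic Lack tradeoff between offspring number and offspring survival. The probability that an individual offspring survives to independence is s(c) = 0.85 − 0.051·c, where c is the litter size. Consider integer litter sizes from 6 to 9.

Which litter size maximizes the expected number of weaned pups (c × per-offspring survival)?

8

Expected weaned pups = c × s(c):
  c=6: 6 × 0.544 = 3.264
  c=7: 7 × 0.493 = 3.451
  c=8: 8 × 0.442 = 3.536
  c=9: 9 × 0.391 = 3.519
Maximum at c = 8 (3.536 weaned pups).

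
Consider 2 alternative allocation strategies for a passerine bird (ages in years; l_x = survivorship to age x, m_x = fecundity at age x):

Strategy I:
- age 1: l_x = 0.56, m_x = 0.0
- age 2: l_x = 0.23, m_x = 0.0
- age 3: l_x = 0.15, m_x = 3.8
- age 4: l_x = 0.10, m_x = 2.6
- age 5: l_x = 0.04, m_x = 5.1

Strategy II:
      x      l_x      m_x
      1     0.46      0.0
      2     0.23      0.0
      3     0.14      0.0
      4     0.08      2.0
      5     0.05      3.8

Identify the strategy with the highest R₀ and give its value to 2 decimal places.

Strategy I: R₀ = 0.56×0.0 + 0.23×0.0 + 0.15×3.8 + 0.10×2.6 + 0.04×5.1 = 1.0340
Strategy II: R₀ = 0.46×0.0 + 0.23×0.0 + 0.14×0.0 + 0.08×2.0 + 0.05×3.8 = 0.3500
Highest R₀: strategy I with 1.0340.

1.03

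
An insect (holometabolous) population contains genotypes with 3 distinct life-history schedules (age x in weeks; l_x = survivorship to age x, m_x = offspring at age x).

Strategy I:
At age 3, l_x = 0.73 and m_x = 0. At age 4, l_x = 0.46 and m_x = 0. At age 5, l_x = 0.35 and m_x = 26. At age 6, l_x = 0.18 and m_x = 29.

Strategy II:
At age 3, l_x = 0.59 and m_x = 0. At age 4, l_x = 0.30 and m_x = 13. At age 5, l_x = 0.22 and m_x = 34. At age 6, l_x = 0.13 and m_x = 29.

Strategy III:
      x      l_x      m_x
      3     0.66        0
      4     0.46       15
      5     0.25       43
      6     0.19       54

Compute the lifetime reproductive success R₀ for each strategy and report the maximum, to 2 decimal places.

27.91

Strategy I: R₀ = 0.73×0 + 0.46×0 + 0.35×26 + 0.18×29 = 14.3200
Strategy II: R₀ = 0.59×0 + 0.30×13 + 0.22×34 + 0.13×29 = 15.1500
Strategy III: R₀ = 0.66×0 + 0.46×15 + 0.25×43 + 0.19×54 = 27.9100
Highest R₀: strategy III with 27.9100.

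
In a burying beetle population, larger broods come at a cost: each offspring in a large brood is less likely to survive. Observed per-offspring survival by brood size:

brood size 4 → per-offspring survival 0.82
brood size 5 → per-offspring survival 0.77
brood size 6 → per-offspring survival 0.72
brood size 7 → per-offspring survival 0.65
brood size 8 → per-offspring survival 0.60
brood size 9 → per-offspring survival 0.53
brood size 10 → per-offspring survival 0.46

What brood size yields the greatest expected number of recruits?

8

Expected recruits = c × s(c):
  c=4: 4 × 0.82 = 3.280
  c=5: 5 × 0.77 = 3.850
  c=6: 6 × 0.72 = 4.320
  c=7: 7 × 0.65 = 4.550
  c=8: 8 × 0.60 = 4.800
  c=9: 9 × 0.53 = 4.770
  c=10: 10 × 0.46 = 4.600
Maximum at c = 8 (4.800 recruits).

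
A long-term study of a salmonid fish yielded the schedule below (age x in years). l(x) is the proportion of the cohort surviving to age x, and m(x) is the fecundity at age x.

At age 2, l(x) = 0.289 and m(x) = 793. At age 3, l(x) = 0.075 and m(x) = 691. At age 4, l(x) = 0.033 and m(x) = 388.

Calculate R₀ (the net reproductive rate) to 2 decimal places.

R₀ = Σ l(x) m(x):
  age 2: 0.289 × 793 = 229.1770
  age 3: 0.075 × 691 = 51.8250
  age 4: 0.033 × 388 = 12.8040
R₀ = 229.1770 + 51.8250 + 12.8040 = 293.8060

293.81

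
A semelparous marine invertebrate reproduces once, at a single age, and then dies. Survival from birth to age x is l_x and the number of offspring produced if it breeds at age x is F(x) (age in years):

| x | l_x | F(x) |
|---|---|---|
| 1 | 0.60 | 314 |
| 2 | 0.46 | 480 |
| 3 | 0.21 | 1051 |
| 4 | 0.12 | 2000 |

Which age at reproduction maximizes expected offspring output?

Expected offspring if breeding at age x = l_x × F(x):
  age 1: 0.60 × 314 = 188.400
  age 2: 0.46 × 480 = 220.800
  age 3: 0.21 × 1051 = 220.710
  age 4: 0.12 × 2000 = 240.000
Maximum at age 4 (240.000).

4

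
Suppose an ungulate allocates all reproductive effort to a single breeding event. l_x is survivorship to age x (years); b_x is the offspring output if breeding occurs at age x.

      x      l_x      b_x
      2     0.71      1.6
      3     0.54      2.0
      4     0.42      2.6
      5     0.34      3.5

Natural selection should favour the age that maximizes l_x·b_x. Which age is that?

Expected offspring if breeding at age x = l_x × b_x:
  age 2: 0.71 × 1.6 = 1.136
  age 3: 0.54 × 2.0 = 1.080
  age 4: 0.42 × 2.6 = 1.092
  age 5: 0.34 × 3.5 = 1.190
Maximum at age 5 (1.190).

5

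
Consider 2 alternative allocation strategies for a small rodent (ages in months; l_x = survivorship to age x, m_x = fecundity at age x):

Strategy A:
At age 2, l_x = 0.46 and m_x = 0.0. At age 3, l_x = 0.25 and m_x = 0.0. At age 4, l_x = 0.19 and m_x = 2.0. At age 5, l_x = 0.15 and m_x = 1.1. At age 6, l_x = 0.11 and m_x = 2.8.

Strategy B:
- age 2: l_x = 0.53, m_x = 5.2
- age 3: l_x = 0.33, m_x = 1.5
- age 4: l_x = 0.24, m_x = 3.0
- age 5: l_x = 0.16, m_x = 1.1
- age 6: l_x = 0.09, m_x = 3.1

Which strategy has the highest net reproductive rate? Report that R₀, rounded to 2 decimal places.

4.43

Strategy A: R₀ = 0.46×0.0 + 0.25×0.0 + 0.19×2.0 + 0.15×1.1 + 0.11×2.8 = 0.8530
Strategy B: R₀ = 0.53×5.2 + 0.33×1.5 + 0.24×3.0 + 0.16×1.1 + 0.09×3.1 = 4.4260
Highest R₀: strategy B with 4.4260.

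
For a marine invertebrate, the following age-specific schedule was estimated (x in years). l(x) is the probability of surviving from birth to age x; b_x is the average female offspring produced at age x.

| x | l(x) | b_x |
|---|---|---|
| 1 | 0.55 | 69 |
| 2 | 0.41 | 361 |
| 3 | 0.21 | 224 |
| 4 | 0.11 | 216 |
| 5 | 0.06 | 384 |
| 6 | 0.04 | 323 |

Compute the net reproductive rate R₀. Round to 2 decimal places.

292.72

R₀ = Σ l(x) b_x:
  age 1: 0.55 × 69 = 37.9500
  age 2: 0.41 × 361 = 148.0100
  age 3: 0.21 × 224 = 47.0400
  age 4: 0.11 × 216 = 23.7600
  age 5: 0.06 × 384 = 23.0400
  age 6: 0.04 × 323 = 12.9200
R₀ = 37.9500 + 148.0100 + 47.0400 + 23.7600 + 23.0400 + 12.9200 = 292.7200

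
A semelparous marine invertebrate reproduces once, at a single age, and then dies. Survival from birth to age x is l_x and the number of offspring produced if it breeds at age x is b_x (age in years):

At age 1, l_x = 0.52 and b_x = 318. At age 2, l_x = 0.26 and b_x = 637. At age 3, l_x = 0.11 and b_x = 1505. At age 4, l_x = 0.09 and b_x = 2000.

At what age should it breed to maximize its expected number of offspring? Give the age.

4

Expected offspring if breeding at age x = l_x × b_x:
  age 1: 0.52 × 318 = 165.360
  age 2: 0.26 × 637 = 165.620
  age 3: 0.11 × 1505 = 165.550
  age 4: 0.09 × 2000 = 180.000
Maximum at age 4 (180.000).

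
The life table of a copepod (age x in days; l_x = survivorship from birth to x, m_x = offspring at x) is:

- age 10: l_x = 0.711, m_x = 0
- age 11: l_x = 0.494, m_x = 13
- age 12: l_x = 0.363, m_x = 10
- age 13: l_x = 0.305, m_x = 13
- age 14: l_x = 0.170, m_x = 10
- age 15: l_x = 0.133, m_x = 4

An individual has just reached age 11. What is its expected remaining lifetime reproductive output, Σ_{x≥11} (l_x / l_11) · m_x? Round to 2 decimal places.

l_11 = 0.494. Conditional survival from age 11 to x is l_x / l_11.
  x=11: (0.494/0.494) × 13 = 13.0000
  x=12: (0.363/0.494) × 10 = 7.3482
  x=13: (0.305/0.494) × 13 = 8.0263
  x=14: (0.170/0.494) × 10 = 3.4413
  x=15: (0.133/0.494) × 4 = 1.0769
Sum = 13.0000 + 7.3482 + 8.0263 + 3.4413 + 1.0769 = 32.8927

32.89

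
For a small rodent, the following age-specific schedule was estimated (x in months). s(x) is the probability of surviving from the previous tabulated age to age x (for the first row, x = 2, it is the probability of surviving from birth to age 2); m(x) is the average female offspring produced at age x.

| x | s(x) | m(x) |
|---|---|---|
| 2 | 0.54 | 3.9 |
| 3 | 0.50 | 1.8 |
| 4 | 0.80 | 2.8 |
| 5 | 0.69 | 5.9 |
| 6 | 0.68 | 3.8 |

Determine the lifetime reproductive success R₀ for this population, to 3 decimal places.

Survivorship from birth: l_x = s_2·s_3·…·s_x.
  l_2 = 0.54000
  l_3 = 0.27000
  l_4 = 0.21600
  l_5 = 0.14904
  l_6 = 0.10135
R₀ = Σ l_x m(x):
  age 2: 0.54000 × 3.9 = 2.1060
  age 3: 0.27000 × 1.8 = 0.4860
  age 4: 0.21600 × 2.8 = 0.6048
  age 5: 0.14904 × 5.9 = 0.8793
  age 6: 0.10135 × 3.8 = 0.3851
R₀ = 2.1060 + 0.4860 + 0.6048 + 0.8793 + 0.3851 = 4.4613

4.461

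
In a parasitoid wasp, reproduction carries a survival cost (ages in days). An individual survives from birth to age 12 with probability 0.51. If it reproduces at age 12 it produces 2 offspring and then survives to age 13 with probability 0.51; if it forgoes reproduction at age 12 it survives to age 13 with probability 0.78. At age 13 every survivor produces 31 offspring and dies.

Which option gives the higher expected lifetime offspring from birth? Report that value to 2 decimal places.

12.33

breed at age 12: R₀ = 0.51 × (2 + 0.51 × 31) = 0.51 × 17.8100 = 9.0831
delay to age 13: R₀ = 0.51 × (0.78 × 31) = 0.51 × 24.1800 = 12.3318
Higher: delay to age 13 (12.3318).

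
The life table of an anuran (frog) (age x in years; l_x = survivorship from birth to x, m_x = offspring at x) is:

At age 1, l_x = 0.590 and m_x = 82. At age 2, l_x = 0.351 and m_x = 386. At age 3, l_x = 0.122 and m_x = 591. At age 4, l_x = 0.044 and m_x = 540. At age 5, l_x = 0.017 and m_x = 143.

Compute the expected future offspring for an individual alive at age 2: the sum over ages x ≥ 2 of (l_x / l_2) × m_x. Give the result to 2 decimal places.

666.04

l_2 = 0.351. Conditional survival from age 2 to x is l_x / l_2.
  x=2: (0.351/0.351) × 386 = 386.0000
  x=3: (0.122/0.351) × 591 = 205.4188
  x=4: (0.044/0.351) × 540 = 67.6923
  x=5: (0.017/0.351) × 143 = 6.9259
Sum = 386.0000 + 205.4188 + 67.6923 + 6.9259 = 666.0370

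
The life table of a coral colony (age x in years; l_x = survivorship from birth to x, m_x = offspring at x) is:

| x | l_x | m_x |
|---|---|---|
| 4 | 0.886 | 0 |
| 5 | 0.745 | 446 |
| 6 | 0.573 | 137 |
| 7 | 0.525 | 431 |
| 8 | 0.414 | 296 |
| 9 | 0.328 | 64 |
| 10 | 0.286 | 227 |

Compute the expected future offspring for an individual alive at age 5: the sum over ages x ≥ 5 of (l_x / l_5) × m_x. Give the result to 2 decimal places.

1134.90

l_5 = 0.745. Conditional survival from age 5 to x is l_x / l_5.
  x=5: (0.745/0.745) × 446 = 446.0000
  x=6: (0.573/0.745) × 137 = 105.3705
  x=7: (0.525/0.745) × 431 = 303.7248
  x=8: (0.414/0.745) × 296 = 164.4886
  x=9: (0.328/0.745) × 64 = 28.1772
  x=10: (0.286/0.745) × 227 = 87.1436
Sum = 446.0000 + 105.3705 + 303.7248 + 164.4886 + 28.1772 + 87.1436 = 1134.9047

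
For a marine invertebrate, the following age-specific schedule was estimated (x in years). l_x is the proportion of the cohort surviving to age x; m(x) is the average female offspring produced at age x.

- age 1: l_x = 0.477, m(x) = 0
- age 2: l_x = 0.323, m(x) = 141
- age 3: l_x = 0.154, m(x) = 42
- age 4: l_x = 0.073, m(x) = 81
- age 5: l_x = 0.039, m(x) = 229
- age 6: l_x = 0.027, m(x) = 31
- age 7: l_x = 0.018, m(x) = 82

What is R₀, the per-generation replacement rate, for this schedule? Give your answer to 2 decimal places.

R₀ = Σ l_x m(x):
  age 1: 0.477 × 0 = 0.0000
  age 2: 0.323 × 141 = 45.5430
  age 3: 0.154 × 42 = 6.4680
  age 4: 0.073 × 81 = 5.9130
  age 5: 0.039 × 229 = 8.9310
  age 6: 0.027 × 31 = 0.8370
  age 7: 0.018 × 82 = 1.4760
R₀ = 0.0000 + 45.5430 + 6.4680 + 5.9130 + 8.9310 + 0.8370 + 1.4760 = 69.1680

69.17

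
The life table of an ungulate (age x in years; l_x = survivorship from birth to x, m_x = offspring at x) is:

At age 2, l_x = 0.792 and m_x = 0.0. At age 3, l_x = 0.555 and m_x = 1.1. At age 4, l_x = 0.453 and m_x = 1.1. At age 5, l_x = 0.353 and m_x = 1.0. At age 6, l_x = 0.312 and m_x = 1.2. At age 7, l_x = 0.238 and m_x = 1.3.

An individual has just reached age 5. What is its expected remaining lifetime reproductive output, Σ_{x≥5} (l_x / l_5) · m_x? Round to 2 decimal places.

l_5 = 0.353. Conditional survival from age 5 to x is l_x / l_5.
  x=5: (0.353/0.353) × 1.0 = 1.0000
  x=6: (0.312/0.353) × 1.2 = 1.0606
  x=7: (0.238/0.353) × 1.3 = 0.8765
Sum = 1.0000 + 1.0606 + 0.8765 = 2.9371

2.94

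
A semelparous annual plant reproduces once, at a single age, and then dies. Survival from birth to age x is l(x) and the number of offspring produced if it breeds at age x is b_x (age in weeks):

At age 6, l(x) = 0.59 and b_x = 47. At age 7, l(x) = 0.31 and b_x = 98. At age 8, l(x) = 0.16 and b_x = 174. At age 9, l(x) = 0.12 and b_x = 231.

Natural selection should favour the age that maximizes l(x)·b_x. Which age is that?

Expected offspring if breeding at age x = l(x) × b_x:
  age 6: 0.59 × 47 = 27.730
  age 7: 0.31 × 98 = 30.380
  age 8: 0.16 × 174 = 27.840
  age 9: 0.12 × 231 = 27.720
Maximum at age 7 (30.380).

7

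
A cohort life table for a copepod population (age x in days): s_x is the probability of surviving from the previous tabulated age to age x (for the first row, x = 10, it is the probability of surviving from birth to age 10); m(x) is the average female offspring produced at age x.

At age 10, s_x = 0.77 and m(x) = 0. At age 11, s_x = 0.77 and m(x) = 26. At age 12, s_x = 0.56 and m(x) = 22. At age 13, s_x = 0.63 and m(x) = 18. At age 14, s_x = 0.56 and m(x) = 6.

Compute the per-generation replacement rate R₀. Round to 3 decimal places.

27.188

Survivorship from birth: l_x = s_10·s_11·…·s_x.
  l_10 = 0.77000
  l_11 = 0.59290
  l_12 = 0.33202
  l_13 = 0.20918
  l_14 = 0.11714
R₀ = Σ l_x m(x):
  age 10: 0.77000 × 0 = 0.0000
  age 11: 0.59290 × 26 = 15.4154
  age 12: 0.33202 × 22 = 7.3044
  age 13: 0.20918 × 18 = 3.7652
  age 14: 0.11714 × 6 = 0.7028
R₀ = 0.0000 + 15.4154 + 7.3044 + 3.7652 + 0.7028 = 27.1879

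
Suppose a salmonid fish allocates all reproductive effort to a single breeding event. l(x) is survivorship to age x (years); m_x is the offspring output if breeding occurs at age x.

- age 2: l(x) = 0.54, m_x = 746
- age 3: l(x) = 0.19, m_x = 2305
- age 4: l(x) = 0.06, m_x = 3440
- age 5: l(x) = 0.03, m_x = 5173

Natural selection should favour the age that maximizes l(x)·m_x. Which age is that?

3

Expected offspring if breeding at age x = l(x) × m_x:
  age 2: 0.54 × 746 = 402.840
  age 3: 0.19 × 2305 = 437.950
  age 4: 0.06 × 3440 = 206.400
  age 5: 0.03 × 5173 = 155.190
Maximum at age 3 (437.950).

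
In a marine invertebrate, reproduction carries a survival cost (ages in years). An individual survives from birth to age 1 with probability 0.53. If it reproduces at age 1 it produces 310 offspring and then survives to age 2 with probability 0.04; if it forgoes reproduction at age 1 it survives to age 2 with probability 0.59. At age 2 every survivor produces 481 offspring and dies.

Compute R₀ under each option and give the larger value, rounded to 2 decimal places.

breed at age 1: R₀ = 0.53 × (310 + 0.04 × 481) = 0.53 × 329.2400 = 174.4972
delay to age 2: R₀ = 0.53 × (0.59 × 481) = 0.53 × 283.7900 = 150.4087
Higher: breed at age 1 (174.4972).

174.50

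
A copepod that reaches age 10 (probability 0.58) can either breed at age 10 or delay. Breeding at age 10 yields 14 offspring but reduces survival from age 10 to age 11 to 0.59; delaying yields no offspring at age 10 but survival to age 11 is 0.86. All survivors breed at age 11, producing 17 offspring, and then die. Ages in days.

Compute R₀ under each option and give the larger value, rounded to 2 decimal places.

breed at age 10: R₀ = 0.58 × (14 + 0.59 × 17) = 0.58 × 24.0300 = 13.9374
delay to age 11: R₀ = 0.58 × (0.86 × 17) = 0.58 × 14.6200 = 8.4796
Higher: breed at age 10 (13.9374).

13.94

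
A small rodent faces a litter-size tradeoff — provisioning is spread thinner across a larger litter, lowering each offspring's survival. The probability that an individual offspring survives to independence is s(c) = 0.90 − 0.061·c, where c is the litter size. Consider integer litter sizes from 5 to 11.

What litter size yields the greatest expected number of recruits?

Expected recruits = c × s(c):
  c=5: 5 × 0.595 = 2.975
  c=6: 6 × 0.534 = 3.204
  c=7: 7 × 0.473 = 3.311
  c=8: 8 × 0.412 = 3.296
  c=9: 9 × 0.351 = 3.159
  c=10: 10 × 0.290 = 2.900
  c=11: 11 × 0.229 = 2.519
Maximum at c = 7 (3.311 recruits).

7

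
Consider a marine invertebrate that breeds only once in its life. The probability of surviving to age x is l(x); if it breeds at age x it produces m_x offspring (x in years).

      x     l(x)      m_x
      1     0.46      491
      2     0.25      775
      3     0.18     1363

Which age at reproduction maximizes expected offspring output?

Expected offspring if breeding at age x = l(x) × m_x:
  age 1: 0.46 × 491 = 225.860
  age 2: 0.25 × 775 = 193.750
  age 3: 0.18 × 1363 = 245.340
Maximum at age 3 (245.340).

3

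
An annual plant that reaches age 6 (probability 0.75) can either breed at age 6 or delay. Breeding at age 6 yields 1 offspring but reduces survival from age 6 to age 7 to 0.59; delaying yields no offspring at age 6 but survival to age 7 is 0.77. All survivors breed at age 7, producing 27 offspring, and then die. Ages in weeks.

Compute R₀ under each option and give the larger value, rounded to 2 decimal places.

breed at age 6: R₀ = 0.75 × (1 + 0.59 × 27) = 0.75 × 16.9300 = 12.6975
delay to age 7: R₀ = 0.75 × (0.77 × 27) = 0.75 × 20.7900 = 15.5925
Higher: delay to age 7 (15.5925).

15.59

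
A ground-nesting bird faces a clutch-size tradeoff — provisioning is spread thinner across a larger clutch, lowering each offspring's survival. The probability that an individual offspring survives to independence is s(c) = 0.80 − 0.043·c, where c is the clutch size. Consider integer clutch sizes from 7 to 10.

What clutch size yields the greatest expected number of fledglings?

9

Expected fledglings = c × s(c):
  c=7: 7 × 0.499 = 3.493
  c=8: 8 × 0.456 = 3.648
  c=9: 9 × 0.413 = 3.717
  c=10: 10 × 0.370 = 3.700
Maximum at c = 9 (3.717 fledglings).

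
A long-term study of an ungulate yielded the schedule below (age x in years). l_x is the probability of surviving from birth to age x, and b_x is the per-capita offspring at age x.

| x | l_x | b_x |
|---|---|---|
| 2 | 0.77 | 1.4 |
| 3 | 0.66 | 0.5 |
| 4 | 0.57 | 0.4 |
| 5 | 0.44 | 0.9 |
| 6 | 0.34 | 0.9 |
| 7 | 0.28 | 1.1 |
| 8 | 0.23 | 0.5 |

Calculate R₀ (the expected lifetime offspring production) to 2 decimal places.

R₀ = Σ l_x b_x:
  age 2: 0.77 × 1.4 = 1.0780
  age 3: 0.66 × 0.5 = 0.3300
  age 4: 0.57 × 0.4 = 0.2280
  age 5: 0.44 × 0.9 = 0.3960
  age 6: 0.34 × 0.9 = 0.3060
  age 7: 0.28 × 1.1 = 0.3080
  age 8: 0.23 × 0.5 = 0.1150
R₀ = 1.0780 + 0.3300 + 0.2280 + 0.3960 + 0.3060 + 0.3080 + 0.1150 = 2.7610

2.76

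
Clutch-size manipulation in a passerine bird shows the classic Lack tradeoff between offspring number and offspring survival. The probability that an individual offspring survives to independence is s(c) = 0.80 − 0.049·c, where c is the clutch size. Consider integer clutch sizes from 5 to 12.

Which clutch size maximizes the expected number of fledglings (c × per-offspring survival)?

8

Expected fledglings = c × s(c):
  c=5: 5 × 0.555 = 2.775
  c=6: 6 × 0.506 = 3.036
  c=7: 7 × 0.457 = 3.199
  c=8: 8 × 0.408 = 3.264
  c=9: 9 × 0.359 = 3.231
  c=10: 10 × 0.310 = 3.100
  c=11: 11 × 0.261 = 2.871
  c=12: 12 × 0.212 = 2.544
Maximum at c = 8 (3.264 fledglings).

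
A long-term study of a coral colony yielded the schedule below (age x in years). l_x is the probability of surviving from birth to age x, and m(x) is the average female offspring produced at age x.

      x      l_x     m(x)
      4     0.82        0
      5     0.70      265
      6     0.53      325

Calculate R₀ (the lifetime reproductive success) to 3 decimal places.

R₀ = Σ l_x m(x):
  age 4: 0.82 × 0 = 0.0000
  age 5: 0.70 × 265 = 185.5000
  age 6: 0.53 × 325 = 172.2500
R₀ = 0.0000 + 185.5000 + 172.2500 = 357.7500

357.750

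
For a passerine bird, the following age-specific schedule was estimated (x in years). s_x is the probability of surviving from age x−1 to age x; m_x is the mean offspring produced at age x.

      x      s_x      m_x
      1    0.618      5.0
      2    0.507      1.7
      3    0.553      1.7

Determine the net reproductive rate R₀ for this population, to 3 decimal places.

3.917

Survivorship from birth: l_x = s_1·s_2·…·s_x.
  l_1 = 0.61800
  l_2 = 0.31333
  l_3 = 0.17327
R₀ = Σ l_x m_x:
  age 1: 0.61800 × 5.0 = 3.0900
  age 2: 0.31333 × 1.7 = 0.5327
  age 3: 0.17327 × 1.7 = 0.2946
R₀ = 3.0900 + 0.5327 + 0.2946 = 3.9172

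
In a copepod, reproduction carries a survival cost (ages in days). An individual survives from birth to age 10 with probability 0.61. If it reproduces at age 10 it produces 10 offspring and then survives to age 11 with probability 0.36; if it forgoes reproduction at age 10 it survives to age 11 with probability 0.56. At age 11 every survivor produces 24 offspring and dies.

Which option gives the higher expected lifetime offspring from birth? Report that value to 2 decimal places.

breed at age 10: R₀ = 0.61 × (10 + 0.36 × 24) = 0.61 × 18.6400 = 11.3704
delay to age 11: R₀ = 0.61 × (0.56 × 24) = 0.61 × 13.4400 = 8.1984
Higher: breed at age 10 (11.3704).

11.37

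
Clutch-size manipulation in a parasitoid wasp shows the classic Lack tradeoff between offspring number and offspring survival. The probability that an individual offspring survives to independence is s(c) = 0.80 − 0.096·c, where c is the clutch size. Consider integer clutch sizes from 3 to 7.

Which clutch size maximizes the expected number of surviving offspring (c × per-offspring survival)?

4

Expected surviving offspring = c × s(c):
  c=3: 3 × 0.512 = 1.536
  c=4: 4 × 0.416 = 1.664
  c=5: 5 × 0.320 = 1.600
  c=6: 6 × 0.224 = 1.344
  c=7: 7 × 0.128 = 0.896
Maximum at c = 4 (1.664 surviving offspring).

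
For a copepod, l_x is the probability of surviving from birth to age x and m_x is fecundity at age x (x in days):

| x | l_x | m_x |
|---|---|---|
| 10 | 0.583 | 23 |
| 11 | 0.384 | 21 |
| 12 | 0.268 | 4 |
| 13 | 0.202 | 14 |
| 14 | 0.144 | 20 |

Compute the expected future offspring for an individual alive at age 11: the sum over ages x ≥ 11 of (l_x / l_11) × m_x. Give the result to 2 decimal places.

38.66

l_11 = 0.384. Conditional survival from age 11 to x is l_x / l_11.
  x=11: (0.384/0.384) × 21 = 21.0000
  x=12: (0.268/0.384) × 4 = 2.7917
  x=13: (0.202/0.384) × 14 = 7.3646
  x=14: (0.144/0.384) × 20 = 7.5000
Sum = 21.0000 + 2.7917 + 7.3646 + 7.5000 = 38.6562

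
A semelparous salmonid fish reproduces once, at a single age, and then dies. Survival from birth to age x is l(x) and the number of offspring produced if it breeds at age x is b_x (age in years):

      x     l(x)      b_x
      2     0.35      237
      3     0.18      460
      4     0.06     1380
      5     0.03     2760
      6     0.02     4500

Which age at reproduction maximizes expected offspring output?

6

Expected offspring if breeding at age x = l(x) × b_x:
  age 2: 0.35 × 237 = 82.950
  age 3: 0.18 × 460 = 82.800
  age 4: 0.06 × 1380 = 82.800
  age 5: 0.03 × 2760 = 82.800
  age 6: 0.02 × 4500 = 90.000
Maximum at age 6 (90.000).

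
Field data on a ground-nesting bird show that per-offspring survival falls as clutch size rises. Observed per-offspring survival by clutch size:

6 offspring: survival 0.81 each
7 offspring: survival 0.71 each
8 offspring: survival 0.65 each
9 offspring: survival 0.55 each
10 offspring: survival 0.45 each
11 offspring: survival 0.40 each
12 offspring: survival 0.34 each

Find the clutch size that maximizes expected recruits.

Expected recruits = c × s(c):
  c=6: 6 × 0.81 = 4.860
  c=7: 7 × 0.71 = 4.970
  c=8: 8 × 0.65 = 5.200
  c=9: 9 × 0.55 = 4.950
  c=10: 10 × 0.45 = 4.500
  c=11: 11 × 0.40 = 4.400
  c=12: 12 × 0.34 = 4.080
Maximum at c = 8 (5.200 recruits).

8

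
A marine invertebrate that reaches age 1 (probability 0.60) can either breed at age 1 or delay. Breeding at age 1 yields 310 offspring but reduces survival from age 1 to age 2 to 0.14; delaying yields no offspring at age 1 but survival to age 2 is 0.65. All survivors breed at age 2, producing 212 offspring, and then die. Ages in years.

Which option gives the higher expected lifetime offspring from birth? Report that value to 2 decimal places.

breed at age 1: R₀ = 0.60 × (310 + 0.14 × 212) = 0.60 × 339.6800 = 203.8080
delay to age 2: R₀ = 0.60 × (0.65 × 212) = 0.60 × 137.8000 = 82.6800
Higher: breed at age 1 (203.8080).

203.81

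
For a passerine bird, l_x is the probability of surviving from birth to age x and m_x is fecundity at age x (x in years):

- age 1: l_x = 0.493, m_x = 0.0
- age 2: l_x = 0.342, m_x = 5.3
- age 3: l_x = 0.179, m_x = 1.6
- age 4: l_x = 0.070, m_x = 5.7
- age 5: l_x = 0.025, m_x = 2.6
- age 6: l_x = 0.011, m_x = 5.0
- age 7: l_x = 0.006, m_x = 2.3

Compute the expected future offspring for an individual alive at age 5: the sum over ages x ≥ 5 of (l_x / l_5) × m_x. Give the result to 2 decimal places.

5.35

l_5 = 0.025. Conditional survival from age 5 to x is l_x / l_5.
  x=5: (0.025/0.025) × 2.6 = 2.6000
  x=6: (0.011/0.025) × 5.0 = 2.2000
  x=7: (0.006/0.025) × 2.3 = 0.5520
Sum = 2.6000 + 2.2000 + 0.5520 = 5.3520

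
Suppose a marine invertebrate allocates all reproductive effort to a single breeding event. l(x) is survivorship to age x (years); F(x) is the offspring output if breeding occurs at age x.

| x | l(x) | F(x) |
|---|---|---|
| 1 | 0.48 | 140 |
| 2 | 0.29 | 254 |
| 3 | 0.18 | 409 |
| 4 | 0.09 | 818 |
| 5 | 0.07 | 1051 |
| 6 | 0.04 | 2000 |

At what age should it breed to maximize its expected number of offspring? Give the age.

Expected offspring if breeding at age x = l(x) × F(x):
  age 1: 0.48 × 140 = 67.200
  age 2: 0.29 × 254 = 73.660
  age 3: 0.18 × 409 = 73.620
  age 4: 0.09 × 818 = 73.620
  age 5: 0.07 × 1051 = 73.570
  age 6: 0.04 × 2000 = 80.000
Maximum at age 6 (80.000).

6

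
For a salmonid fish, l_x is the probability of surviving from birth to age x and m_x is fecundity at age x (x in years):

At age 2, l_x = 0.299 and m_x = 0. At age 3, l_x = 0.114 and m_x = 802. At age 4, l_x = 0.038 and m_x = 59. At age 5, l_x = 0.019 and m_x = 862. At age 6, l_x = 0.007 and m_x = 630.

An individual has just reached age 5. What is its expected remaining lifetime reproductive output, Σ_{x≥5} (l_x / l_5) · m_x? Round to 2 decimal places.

1094.11

l_5 = 0.019. Conditional survival from age 5 to x is l_x / l_5.
  x=5: (0.019/0.019) × 862 = 862.0000
  x=6: (0.007/0.019) × 630 = 232.1053
Sum = 862.0000 + 232.1053 = 1094.1053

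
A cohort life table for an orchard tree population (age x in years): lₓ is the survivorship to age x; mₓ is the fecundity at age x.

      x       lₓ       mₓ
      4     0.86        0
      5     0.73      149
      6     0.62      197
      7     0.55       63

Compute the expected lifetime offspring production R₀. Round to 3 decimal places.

265.560

R₀ = Σ lₓ mₓ:
  age 4: 0.86 × 0 = 0.0000
  age 5: 0.73 × 149 = 108.7700
  age 6: 0.62 × 197 = 122.1400
  age 7: 0.55 × 63 = 34.6500
R₀ = 0.0000 + 108.7700 + 122.1400 + 34.6500 = 265.5600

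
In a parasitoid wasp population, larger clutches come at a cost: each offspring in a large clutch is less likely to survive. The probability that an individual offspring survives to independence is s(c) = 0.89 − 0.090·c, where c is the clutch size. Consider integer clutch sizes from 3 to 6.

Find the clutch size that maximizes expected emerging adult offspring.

Expected emerging adult offspring = c × s(c):
  c=3: 3 × 0.620 = 1.860
  c=4: 4 × 0.530 = 2.120
  c=5: 5 × 0.440 = 2.200
  c=6: 6 × 0.350 = 2.100
Maximum at c = 5 (2.200 emerging adult offspring).

5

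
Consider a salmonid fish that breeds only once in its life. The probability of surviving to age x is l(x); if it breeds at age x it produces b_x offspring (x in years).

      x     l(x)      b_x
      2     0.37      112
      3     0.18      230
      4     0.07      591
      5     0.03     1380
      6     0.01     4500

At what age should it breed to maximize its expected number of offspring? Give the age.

6

Expected offspring if breeding at age x = l(x) × b_x:
  age 2: 0.37 × 112 = 41.440
  age 3: 0.18 × 230 = 41.400
  age 4: 0.07 × 591 = 41.370
  age 5: 0.03 × 1380 = 41.400
  age 6: 0.01 × 4500 = 45.000
Maximum at age 6 (45.000).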